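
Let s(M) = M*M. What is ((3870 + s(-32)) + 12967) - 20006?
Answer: -2145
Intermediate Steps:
s(M) = M²
((3870 + s(-32)) + 12967) - 20006 = ((3870 + (-32)²) + 12967) - 20006 = ((3870 + 1024) + 12967) - 20006 = (4894 + 12967) - 20006 = 17861 - 20006 = -2145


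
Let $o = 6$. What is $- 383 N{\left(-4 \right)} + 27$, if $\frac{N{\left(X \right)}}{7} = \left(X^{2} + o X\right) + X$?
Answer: $32199$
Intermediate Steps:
$N{\left(X \right)} = 7 X^{2} + 49 X$ ($N{\left(X \right)} = 7 \left(\left(X^{2} + 6 X\right) + X\right) = 7 \left(X^{2} + 7 X\right) = 7 X^{2} + 49 X$)
$- 383 N{\left(-4 \right)} + 27 = - 383 \cdot 7 \left(-4\right) \left(7 - 4\right) + 27 = - 383 \cdot 7 \left(-4\right) 3 + 27 = \left(-383\right) \left(-84\right) + 27 = 32172 + 27 = 32199$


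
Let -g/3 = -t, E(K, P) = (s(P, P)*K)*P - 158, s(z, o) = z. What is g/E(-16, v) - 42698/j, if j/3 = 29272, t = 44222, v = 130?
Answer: -214837805/219993716 ≈ -0.97656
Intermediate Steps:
j = 87816 (j = 3*29272 = 87816)
E(K, P) = -158 + K*P² (E(K, P) = (P*K)*P - 158 = (K*P)*P - 158 = K*P² - 158 = -158 + K*P²)
g = 132666 (g = -(-3)*44222 = -3*(-44222) = 132666)
g/E(-16, v) - 42698/j = 132666/(-158 - 16*130²) - 42698/87816 = 132666/(-158 - 16*16900) - 42698*1/87816 = 132666/(-158 - 270400) - 21349/43908 = 132666/(-270558) - 21349/43908 = 132666*(-1/270558) - 21349/43908 = -22111/45093 - 21349/43908 = -214837805/219993716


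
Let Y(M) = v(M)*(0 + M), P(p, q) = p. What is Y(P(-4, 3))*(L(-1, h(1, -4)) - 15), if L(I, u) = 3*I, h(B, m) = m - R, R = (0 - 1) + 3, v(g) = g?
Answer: -288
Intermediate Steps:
R = 2 (R = -1 + 3 = 2)
Y(M) = M² (Y(M) = M*(0 + M) = M*M = M²)
h(B, m) = -2 + m (h(B, m) = m - 1*2 = m - 2 = -2 + m)
Y(P(-4, 3))*(L(-1, h(1, -4)) - 15) = (-4)²*(3*(-1) - 15) = 16*(-3 - 15) = 16*(-18) = -288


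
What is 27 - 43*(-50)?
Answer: 2177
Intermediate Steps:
27 - 43*(-50) = 27 + 2150 = 2177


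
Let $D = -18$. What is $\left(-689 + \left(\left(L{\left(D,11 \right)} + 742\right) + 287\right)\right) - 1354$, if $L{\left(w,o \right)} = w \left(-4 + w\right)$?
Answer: $-618$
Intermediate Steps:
$\left(-689 + \left(\left(L{\left(D,11 \right)} + 742\right) + 287\right)\right) - 1354 = \left(-689 + \left(\left(- 18 \left(-4 - 18\right) + 742\right) + 287\right)\right) - 1354 = \left(-689 + \left(\left(\left(-18\right) \left(-22\right) + 742\right) + 287\right)\right) - 1354 = \left(-689 + \left(\left(396 + 742\right) + 287\right)\right) - 1354 = \left(-689 + \left(1138 + 287\right)\right) - 1354 = \left(-689 + 1425\right) - 1354 = 736 - 1354 = -618$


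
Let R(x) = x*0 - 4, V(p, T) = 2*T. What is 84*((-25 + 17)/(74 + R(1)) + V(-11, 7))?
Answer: 5832/5 ≈ 1166.4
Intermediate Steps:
R(x) = -4 (R(x) = 0 - 4 = -4)
84*((-25 + 17)/(74 + R(1)) + V(-11, 7)) = 84*((-25 + 17)/(74 - 4) + 2*7) = 84*(-8/70 + 14) = 84*(-8*1/70 + 14) = 84*(-4/35 + 14) = 84*(486/35) = 5832/5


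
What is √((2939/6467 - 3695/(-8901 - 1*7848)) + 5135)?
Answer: √6694814008198327547/36105261 ≈ 71.664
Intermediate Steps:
√((2939/6467 - 3695/(-8901 - 1*7848)) + 5135) = √((2939*(1/6467) - 3695/(-8901 - 7848)) + 5135) = √((2939/6467 - 3695/(-16749)) + 5135) = √((2939/6467 - 3695*(-1/16749)) + 5135) = √((2939/6467 + 3695/16749) + 5135) = √(73120876/108315783 + 5135) = √(556274666581/108315783) = √6694814008198327547/36105261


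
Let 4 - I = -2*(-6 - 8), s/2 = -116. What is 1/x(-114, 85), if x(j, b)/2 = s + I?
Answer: -1/512 ≈ -0.0019531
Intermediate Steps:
s = -232 (s = 2*(-116) = -232)
I = -24 (I = 4 - (-2)*(-6 - 8) = 4 - (-2)*(-14) = 4 - 1*28 = 4 - 28 = -24)
x(j, b) = -512 (x(j, b) = 2*(-232 - 24) = 2*(-256) = -512)
1/x(-114, 85) = 1/(-512) = -1/512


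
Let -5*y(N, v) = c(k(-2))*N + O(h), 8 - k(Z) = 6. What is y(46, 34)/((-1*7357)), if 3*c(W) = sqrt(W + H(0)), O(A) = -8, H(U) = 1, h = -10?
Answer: -8/36785 + 46*sqrt(3)/110355 ≈ 0.00050450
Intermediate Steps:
k(Z) = 2 (k(Z) = 8 - 1*6 = 8 - 6 = 2)
c(W) = sqrt(1 + W)/3 (c(W) = sqrt(W + 1)/3 = sqrt(1 + W)/3)
y(N, v) = 8/5 - N*sqrt(3)/15 (y(N, v) = -((sqrt(1 + 2)/3)*N - 8)/5 = -((sqrt(3)/3)*N - 8)/5 = -(N*sqrt(3)/3 - 8)/5 = -(-8 + N*sqrt(3)/3)/5 = 8/5 - N*sqrt(3)/15)
y(46, 34)/((-1*7357)) = (8/5 - 1/15*46*sqrt(3))/((-1*7357)) = (8/5 - 46*sqrt(3)/15)/(-7357) = (8/5 - 46*sqrt(3)/15)*(-1/7357) = -8/36785 + 46*sqrt(3)/110355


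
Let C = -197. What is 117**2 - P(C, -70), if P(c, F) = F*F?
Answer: 8789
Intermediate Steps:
P(c, F) = F**2
117**2 - P(C, -70) = 117**2 - 1*(-70)**2 = 13689 - 1*4900 = 13689 - 4900 = 8789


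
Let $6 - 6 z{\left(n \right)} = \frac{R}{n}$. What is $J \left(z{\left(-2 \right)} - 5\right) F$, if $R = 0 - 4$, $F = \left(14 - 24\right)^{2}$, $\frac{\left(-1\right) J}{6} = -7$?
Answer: $-18200$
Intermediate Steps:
$J = 42$ ($J = \left(-6\right) \left(-7\right) = 42$)
$F = 100$ ($F = \left(-10\right)^{2} = 100$)
$R = -4$ ($R = 0 - 4 = -4$)
$z{\left(n \right)} = 1 + \frac{2}{3 n}$ ($z{\left(n \right)} = 1 - \frac{\left(-4\right) \frac{1}{n}}{6} = 1 + \frac{2}{3 n}$)
$J \left(z{\left(-2 \right)} - 5\right) F = 42 \left(\frac{\frac{2}{3} - 2}{-2} - 5\right) 100 = 42 \left(\left(- \frac{1}{2}\right) \left(- \frac{4}{3}\right) - 5\right) 100 = 42 \left(\frac{2}{3} - 5\right) 100 = 42 \left(\left(- \frac{13}{3}\right) 100\right) = 42 \left(- \frac{1300}{3}\right) = -18200$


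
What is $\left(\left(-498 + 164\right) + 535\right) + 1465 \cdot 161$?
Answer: $236066$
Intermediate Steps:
$\left(\left(-498 + 164\right) + 535\right) + 1465 \cdot 161 = \left(-334 + 535\right) + 235865 = 201 + 235865 = 236066$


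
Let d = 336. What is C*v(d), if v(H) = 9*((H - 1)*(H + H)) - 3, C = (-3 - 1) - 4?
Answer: -16208616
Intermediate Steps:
C = -8 (C = -4 - 4 = -8)
v(H) = -3 + 18*H*(-1 + H) (v(H) = 9*((-1 + H)*(2*H)) - 3 = 9*(2*H*(-1 + H)) - 3 = 18*H*(-1 + H) - 3 = -3 + 18*H*(-1 + H))
C*v(d) = -8*(-3 - 18*336 + 18*336²) = -8*(-3 - 6048 + 18*112896) = -8*(-3 - 6048 + 2032128) = -8*2026077 = -16208616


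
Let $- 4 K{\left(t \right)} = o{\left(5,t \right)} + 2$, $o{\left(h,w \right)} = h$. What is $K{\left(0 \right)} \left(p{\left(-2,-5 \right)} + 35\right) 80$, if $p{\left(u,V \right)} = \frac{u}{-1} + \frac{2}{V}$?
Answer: $-5124$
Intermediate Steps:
$p{\left(u,V \right)} = - u + \frac{2}{V}$ ($p{\left(u,V \right)} = u \left(-1\right) + \frac{2}{V} = - u + \frac{2}{V}$)
$K{\left(t \right)} = - \frac{7}{4}$ ($K{\left(t \right)} = - \frac{5 + 2}{4} = \left(- \frac{1}{4}\right) 7 = - \frac{7}{4}$)
$K{\left(0 \right)} \left(p{\left(-2,-5 \right)} + 35\right) 80 = - \frac{7 \left(\left(\left(-1\right) \left(-2\right) + \frac{2}{-5}\right) + 35\right)}{4} \cdot 80 = - \frac{7 \left(\left(2 + 2 \left(- \frac{1}{5}\right)\right) + 35\right)}{4} \cdot 80 = - \frac{7 \left(\left(2 - \frac{2}{5}\right) + 35\right)}{4} \cdot 80 = - \frac{7 \left(\frac{8}{5} + 35\right)}{4} \cdot 80 = \left(- \frac{7}{4}\right) \frac{183}{5} \cdot 80 = \left(- \frac{1281}{20}\right) 80 = -5124$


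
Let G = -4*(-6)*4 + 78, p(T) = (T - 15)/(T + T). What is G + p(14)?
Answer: 4871/28 ≈ 173.96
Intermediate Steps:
p(T) = (-15 + T)/(2*T) (p(T) = (-15 + T)/((2*T)) = (-15 + T)*(1/(2*T)) = (-15 + T)/(2*T))
G = 174 (G = 24*4 + 78 = 96 + 78 = 174)
G + p(14) = 174 + (½)*(-15 + 14)/14 = 174 + (½)*(1/14)*(-1) = 174 - 1/28 = 4871/28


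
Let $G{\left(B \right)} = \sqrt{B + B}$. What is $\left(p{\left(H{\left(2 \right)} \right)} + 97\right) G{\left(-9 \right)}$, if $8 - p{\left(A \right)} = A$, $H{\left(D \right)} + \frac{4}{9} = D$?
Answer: $\frac{931 i \sqrt{2}}{3} \approx 438.88 i$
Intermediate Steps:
$H{\left(D \right)} = - \frac{4}{9} + D$
$p{\left(A \right)} = 8 - A$
$G{\left(B \right)} = \sqrt{2} \sqrt{B}$ ($G{\left(B \right)} = \sqrt{2 B} = \sqrt{2} \sqrt{B}$)
$\left(p{\left(H{\left(2 \right)} \right)} + 97\right) G{\left(-9 \right)} = \left(\left(8 - \left(- \frac{4}{9} + 2\right)\right) + 97\right) \sqrt{2} \sqrt{-9} = \left(\left(8 - \frac{14}{9}\right) + 97\right) \sqrt{2} \cdot 3 i = \left(\left(8 - \frac{14}{9}\right) + 97\right) 3 i \sqrt{2} = \left(\frac{58}{9} + 97\right) 3 i \sqrt{2} = \frac{931 \cdot 3 i \sqrt{2}}{9} = \frac{931 i \sqrt{2}}{3}$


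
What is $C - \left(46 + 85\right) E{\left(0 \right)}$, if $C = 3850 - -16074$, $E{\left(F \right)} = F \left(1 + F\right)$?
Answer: $19924$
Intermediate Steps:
$C = 19924$ ($C = 3850 + 16074 = 19924$)
$C - \left(46 + 85\right) E{\left(0 \right)} = 19924 - \left(46 + 85\right) 0 \left(1 + 0\right) = 19924 - 131 \cdot 0 \cdot 1 = 19924 - 131 \cdot 0 = 19924 - 0 = 19924 + 0 = 19924$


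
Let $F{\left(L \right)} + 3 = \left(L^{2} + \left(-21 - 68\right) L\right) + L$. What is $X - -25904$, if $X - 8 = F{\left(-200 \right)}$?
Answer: $83509$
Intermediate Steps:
$F{\left(L \right)} = -3 + L^{2} - 88 L$ ($F{\left(L \right)} = -3 + \left(\left(L^{2} + \left(-21 - 68\right) L\right) + L\right) = -3 + \left(\left(L^{2} - 89 L\right) + L\right) = -3 + \left(L^{2} - 88 L\right) = -3 + L^{2} - 88 L$)
$X = 57605$ ($X = 8 - \left(-17597 - 40000\right) = 8 + \left(-3 + 40000 + 17600\right) = 8 + 57597 = 57605$)
$X - -25904 = 57605 - -25904 = 57605 + 25904 = 83509$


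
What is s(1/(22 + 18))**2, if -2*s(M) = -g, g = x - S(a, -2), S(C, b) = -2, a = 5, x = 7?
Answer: 81/4 ≈ 20.250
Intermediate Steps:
g = 9 (g = 7 - 1*(-2) = 7 + 2 = 9)
s(M) = 9/2 (s(M) = -(-1)*9/2 = -1/2*(-9) = 9/2)
s(1/(22 + 18))**2 = (9/2)**2 = 81/4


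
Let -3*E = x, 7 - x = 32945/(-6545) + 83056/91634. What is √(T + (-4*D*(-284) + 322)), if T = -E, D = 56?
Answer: √1900778282152739794/5452223 ≈ 252.87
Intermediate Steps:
x = 60668112/5452223 (x = 7 - (32945/(-6545) + 83056/91634) = 7 - (32945*(-1/6545) + 83056*(1/91634)) = 7 - (-599/119 + 41528/45817) = 7 - 1*(-22502551/5452223) = 7 + 22502551/5452223 = 60668112/5452223 ≈ 11.127)
E = -20222704/5452223 (E = -⅓*60668112/5452223 = -20222704/5452223 ≈ -3.7091)
T = 20222704/5452223 (T = -1*(-20222704/5452223) = 20222704/5452223 ≈ 3.7091)
√(T + (-4*D*(-284) + 322)) = √(20222704/5452223 + (-4*56*(-284) + 322)) = √(20222704/5452223 + (-224*(-284) + 322)) = √(20222704/5452223 + (63616 + 322)) = √(20222704/5452223 + 63938) = √(348624456878/5452223) = √1900778282152739794/5452223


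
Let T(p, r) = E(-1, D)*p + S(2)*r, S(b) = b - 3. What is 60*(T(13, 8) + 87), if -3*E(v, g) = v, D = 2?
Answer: 5000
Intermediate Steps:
E(v, g) = -v/3
S(b) = -3 + b
T(p, r) = -r + p/3 (T(p, r) = (-⅓*(-1))*p + (-3 + 2)*r = p/3 - r = -r + p/3)
60*(T(13, 8) + 87) = 60*((-1*8 + (⅓)*13) + 87) = 60*((-8 + 13/3) + 87) = 60*(-11/3 + 87) = 60*(250/3) = 5000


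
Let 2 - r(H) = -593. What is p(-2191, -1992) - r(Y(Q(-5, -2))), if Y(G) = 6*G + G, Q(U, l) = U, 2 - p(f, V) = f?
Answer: 1598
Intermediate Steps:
p(f, V) = 2 - f
Y(G) = 7*G
r(H) = 595 (r(H) = 2 - 1*(-593) = 2 + 593 = 595)
p(-2191, -1992) - r(Y(Q(-5, -2))) = (2 - 1*(-2191)) - 1*595 = (2 + 2191) - 595 = 2193 - 595 = 1598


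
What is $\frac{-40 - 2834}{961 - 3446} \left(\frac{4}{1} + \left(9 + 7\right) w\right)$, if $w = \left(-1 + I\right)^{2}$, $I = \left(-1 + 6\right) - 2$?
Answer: $\frac{195432}{2485} \approx 78.645$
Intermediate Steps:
$I = 3$ ($I = 5 - 2 = 3$)
$w = 4$ ($w = \left(-1 + 3\right)^{2} = 2^{2} = 4$)
$\frac{-40 - 2834}{961 - 3446} \left(\frac{4}{1} + \left(9 + 7\right) w\right) = \frac{-40 - 2834}{961 - 3446} \left(\frac{4}{1} + \left(9 + 7\right) 4\right) = - \frac{2874}{-2485} \left(4 \cdot 1 + 16 \cdot 4\right) = \left(-2874\right) \left(- \frac{1}{2485}\right) \left(4 + 64\right) = \frac{2874}{2485} \cdot 68 = \frac{195432}{2485}$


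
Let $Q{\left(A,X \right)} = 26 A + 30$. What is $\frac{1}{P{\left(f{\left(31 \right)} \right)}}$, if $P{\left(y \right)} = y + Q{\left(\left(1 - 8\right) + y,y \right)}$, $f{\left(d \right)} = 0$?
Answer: $- \frac{1}{152} \approx -0.0065789$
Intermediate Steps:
$Q{\left(A,X \right)} = 30 + 26 A$
$P{\left(y \right)} = -152 + 27 y$ ($P{\left(y \right)} = y + \left(30 + 26 \left(\left(1 - 8\right) + y\right)\right) = y + \left(30 + 26 \left(-7 + y\right)\right) = y + \left(30 + \left(-182 + 26 y\right)\right) = y + \left(-152 + 26 y\right) = -152 + 27 y$)
$\frac{1}{P{\left(f{\left(31 \right)} \right)}} = \frac{1}{-152 + 27 \cdot 0} = \frac{1}{-152 + 0} = \frac{1}{-152} = - \frac{1}{152}$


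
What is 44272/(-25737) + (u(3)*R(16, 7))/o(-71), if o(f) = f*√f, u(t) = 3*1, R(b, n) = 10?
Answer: -44272/25737 + 30*I*√71/5041 ≈ -1.7202 + 0.050146*I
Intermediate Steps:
u(t) = 3
o(f) = f^(3/2)
44272/(-25737) + (u(3)*R(16, 7))/o(-71) = 44272/(-25737) + (3*10)/((-71)^(3/2)) = 44272*(-1/25737) + 30/((-71*I*√71)) = -44272/25737 + 30*(I*√71/5041) = -44272/25737 + 30*I*√71/5041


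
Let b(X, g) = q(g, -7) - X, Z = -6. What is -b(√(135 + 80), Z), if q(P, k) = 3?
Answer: -3 + √215 ≈ 11.663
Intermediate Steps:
b(X, g) = 3 - X
-b(√(135 + 80), Z) = -(3 - √(135 + 80)) = -(3 - √215) = -3 + √215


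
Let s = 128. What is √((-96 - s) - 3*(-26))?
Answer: I*√146 ≈ 12.083*I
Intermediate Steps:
√((-96 - s) - 3*(-26)) = √((-96 - 1*128) - 3*(-26)) = √((-96 - 128) + 78) = √(-224 + 78) = √(-146) = I*√146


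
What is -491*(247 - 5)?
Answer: -118822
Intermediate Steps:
-491*(247 - 5) = -491*242 = -118822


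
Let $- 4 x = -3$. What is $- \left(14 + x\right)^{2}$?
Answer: $- \frac{3481}{16} \approx -217.56$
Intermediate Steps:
$x = \frac{3}{4}$ ($x = \left(- \frac{1}{4}\right) \left(-3\right) = \frac{3}{4} \approx 0.75$)
$- \left(14 + x\right)^{2} = - \left(14 + \frac{3}{4}\right)^{2} = - \left(\frac{59}{4}\right)^{2} = \left(-1\right) \frac{3481}{16} = - \frac{3481}{16}$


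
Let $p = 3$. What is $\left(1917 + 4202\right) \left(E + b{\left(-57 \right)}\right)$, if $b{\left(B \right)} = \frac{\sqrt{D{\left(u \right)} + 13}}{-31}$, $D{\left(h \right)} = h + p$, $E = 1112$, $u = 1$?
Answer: $6804328 - \frac{6119 \sqrt{17}}{31} \approx 6.8035 \cdot 10^{6}$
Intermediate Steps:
$D{\left(h \right)} = 3 + h$ ($D{\left(h \right)} = h + 3 = 3 + h$)
$b{\left(B \right)} = - \frac{\sqrt{17}}{31}$ ($b{\left(B \right)} = \frac{\sqrt{\left(3 + 1\right) + 13}}{-31} = \sqrt{4 + 13} \left(- \frac{1}{31}\right) = \sqrt{17} \left(- \frac{1}{31}\right) = - \frac{\sqrt{17}}{31}$)
$\left(1917 + 4202\right) \left(E + b{\left(-57 \right)}\right) = \left(1917 + 4202\right) \left(1112 - \frac{\sqrt{17}}{31}\right) = 6119 \left(1112 - \frac{\sqrt{17}}{31}\right) = 6804328 - \frac{6119 \sqrt{17}}{31}$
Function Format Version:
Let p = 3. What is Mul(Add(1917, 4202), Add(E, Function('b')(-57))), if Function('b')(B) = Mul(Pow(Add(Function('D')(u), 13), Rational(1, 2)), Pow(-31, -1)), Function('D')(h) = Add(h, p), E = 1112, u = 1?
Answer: Add(6804328, Mul(Rational(-6119, 31), Pow(17, Rational(1, 2)))) ≈ 6.8035e+6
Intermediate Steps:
Function('D')(h) = Add(3, h) (Function('D')(h) = Add(h, 3) = Add(3, h))
Function('b')(B) = Mul(Rational(-1, 31), Pow(17, Rational(1, 2))) (Function('b')(B) = Mul(Pow(Add(Add(3, 1), 13), Rational(1, 2)), Pow(-31, -1)) = Mul(Pow(Add(4, 13), Rational(1, 2)), Rational(-1, 31)) = Mul(Pow(17, Rational(1, 2)), Rational(-1, 31)) = Mul(Rational(-1, 31), Pow(17, Rational(1, 2))))
Mul(Add(1917, 4202), Add(E, Function('b')(-57))) = Mul(Add(1917, 4202), Add(1112, Mul(Rational(-1, 31), Pow(17, Rational(1, 2))))) = Mul(6119, Add(1112, Mul(Rational(-1, 31), Pow(17, Rational(1, 2))))) = Add(6804328, Mul(Rational(-6119, 31), Pow(17, Rational(1, 2))))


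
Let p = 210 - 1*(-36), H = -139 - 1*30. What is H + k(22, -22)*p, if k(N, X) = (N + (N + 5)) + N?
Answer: 17297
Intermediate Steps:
H = -169 (H = -139 - 30 = -169)
k(N, X) = 5 + 3*N (k(N, X) = (N + (5 + N)) + N = (5 + 2*N) + N = 5 + 3*N)
p = 246 (p = 210 + 36 = 246)
H + k(22, -22)*p = -169 + (5 + 3*22)*246 = -169 + (5 + 66)*246 = -169 + 71*246 = -169 + 17466 = 17297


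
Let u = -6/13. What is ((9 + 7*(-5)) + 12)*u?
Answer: 84/13 ≈ 6.4615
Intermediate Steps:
u = -6/13 (u = -6*1/13 = -6/13 ≈ -0.46154)
((9 + 7*(-5)) + 12)*u = ((9 + 7*(-5)) + 12)*(-6/13) = ((9 - 35) + 12)*(-6/13) = (-26 + 12)*(-6/13) = -14*(-6/13) = 84/13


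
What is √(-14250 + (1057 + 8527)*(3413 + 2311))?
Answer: √54844566 ≈ 7405.7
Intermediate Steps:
√(-14250 + (1057 + 8527)*(3413 + 2311)) = √(-14250 + 9584*5724) = √(-14250 + 54858816) = √54844566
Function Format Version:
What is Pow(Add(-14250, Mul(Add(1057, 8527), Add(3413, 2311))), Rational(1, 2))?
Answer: Pow(54844566, Rational(1, 2)) ≈ 7405.7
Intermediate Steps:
Pow(Add(-14250, Mul(Add(1057, 8527), Add(3413, 2311))), Rational(1, 2)) = Pow(Add(-14250, Mul(9584, 5724)), Rational(1, 2)) = Pow(Add(-14250, 54858816), Rational(1, 2)) = Pow(54844566, Rational(1, 2))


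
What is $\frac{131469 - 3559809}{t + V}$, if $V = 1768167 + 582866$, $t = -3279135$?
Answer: $\frac{1714170}{464051} \approx 3.6939$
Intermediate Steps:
$V = 2351033$
$\frac{131469 - 3559809}{t + V} = \frac{131469 - 3559809}{-3279135 + 2351033} = - \frac{3428340}{-928102} = \left(-3428340\right) \left(- \frac{1}{928102}\right) = \frac{1714170}{464051}$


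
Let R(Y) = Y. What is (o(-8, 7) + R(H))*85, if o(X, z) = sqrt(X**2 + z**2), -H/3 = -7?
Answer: 1785 + 85*sqrt(113) ≈ 2688.6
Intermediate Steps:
H = 21 (H = -3*(-7) = 21)
(o(-8, 7) + R(H))*85 = (sqrt((-8)**2 + 7**2) + 21)*85 = (sqrt(64 + 49) + 21)*85 = (sqrt(113) + 21)*85 = (21 + sqrt(113))*85 = 1785 + 85*sqrt(113)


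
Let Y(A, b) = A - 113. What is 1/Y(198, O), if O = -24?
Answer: 1/85 ≈ 0.011765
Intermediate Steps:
Y(A, b) = -113 + A
1/Y(198, O) = 1/(-113 + 198) = 1/85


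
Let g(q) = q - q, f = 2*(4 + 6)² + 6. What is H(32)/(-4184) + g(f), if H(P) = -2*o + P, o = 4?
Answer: -3/523 ≈ -0.0057361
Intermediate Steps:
f = 206 (f = 2*10² + 6 = 2*100 + 6 = 200 + 6 = 206)
g(q) = 0
H(P) = -8 + P (H(P) = -2*4 + P = -8 + P)
H(32)/(-4184) + g(f) = (-8 + 32)/(-4184) + 0 = 24*(-1/4184) + 0 = -3/523 + 0 = -3/523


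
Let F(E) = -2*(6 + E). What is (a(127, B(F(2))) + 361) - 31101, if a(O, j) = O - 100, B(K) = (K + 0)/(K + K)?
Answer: -30713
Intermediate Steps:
F(E) = -12 - 2*E
B(K) = ½ (B(K) = K/((2*K)) = K*(1/(2*K)) = ½)
a(O, j) = -100 + O
(a(127, B(F(2))) + 361) - 31101 = ((-100 + 127) + 361) - 31101 = (27 + 361) - 31101 = 388 - 31101 = -30713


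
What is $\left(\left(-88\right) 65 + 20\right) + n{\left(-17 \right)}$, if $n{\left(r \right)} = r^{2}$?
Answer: $-5411$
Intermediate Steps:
$\left(\left(-88\right) 65 + 20\right) + n{\left(-17 \right)} = \left(\left(-88\right) 65 + 20\right) + \left(-17\right)^{2} = \left(-5720 + 20\right) + 289 = -5700 + 289 = -5411$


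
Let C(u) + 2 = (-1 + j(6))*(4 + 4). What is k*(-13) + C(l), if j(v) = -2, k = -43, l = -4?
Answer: 533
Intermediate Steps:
C(u) = -26 (C(u) = -2 + (-1 - 2)*(4 + 4) = -2 - 3*8 = -2 - 24 = -26)
k*(-13) + C(l) = -43*(-13) - 26 = 559 - 26 = 533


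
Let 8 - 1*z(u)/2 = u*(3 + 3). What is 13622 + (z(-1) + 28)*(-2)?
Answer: 13510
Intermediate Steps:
z(u) = 16 - 12*u (z(u) = 16 - 2*u*(3 + 3) = 16 - 2*u*6 = 16 - 12*u)
13622 + (z(-1) + 28)*(-2) = 13622 + ((16 - 12*(-1)) + 28)*(-2) = 13622 + ((16 + 12) + 28)*(-2) = 13622 + (28 + 28)*(-2) = 13622 + 56*(-2) = 13622 - 112 = 13510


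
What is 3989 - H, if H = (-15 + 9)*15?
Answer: 4079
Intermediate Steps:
H = -90 (H = -6*15 = -90)
3989 - H = 3989 - 1*(-90) = 3989 + 90 = 4079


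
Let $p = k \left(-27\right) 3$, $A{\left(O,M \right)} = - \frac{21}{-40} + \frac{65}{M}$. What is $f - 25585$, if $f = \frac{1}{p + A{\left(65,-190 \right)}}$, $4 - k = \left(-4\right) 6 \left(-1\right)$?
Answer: $- \frac{31503807555}{1231339} \approx -25585.0$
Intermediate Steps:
$A{\left(O,M \right)} = \frac{21}{40} + \frac{65}{M}$ ($A{\left(O,M \right)} = \left(-21\right) \left(- \frac{1}{40}\right) + \frac{65}{M} = \frac{21}{40} + \frac{65}{M}$)
$k = -20$ ($k = 4 - \left(-4\right) 6 \left(-1\right) = 4 - \left(-24\right) \left(-1\right) = 4 - 24 = -20$)
$p = 1620$ ($p = \left(-20\right) \left(-27\right) 3 = 540 \cdot 3 = 1620$)
$f = \frac{760}{1231339}$ ($f = \frac{1}{1620 + \left(\frac{21}{40} + \frac{65}{-190}\right)} = \frac{1}{1620 + \left(\frac{21}{40} + 65 \left(- \frac{1}{190}\right)\right)} = \frac{1}{1620 + \left(\frac{21}{40} - \frac{13}{38}\right)} = \frac{1}{1620 + \frac{139}{760}} = \frac{1}{\frac{1231339}{760}} = \frac{760}{1231339} \approx 0.00061721$)
$f - 25585 = \frac{760}{1231339} - 25585 = - \frac{31503807555}{1231339}$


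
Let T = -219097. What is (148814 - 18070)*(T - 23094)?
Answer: -31665020104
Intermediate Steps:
(148814 - 18070)*(T - 23094) = (148814 - 18070)*(-219097 - 23094) = 130744*(-242191) = -31665020104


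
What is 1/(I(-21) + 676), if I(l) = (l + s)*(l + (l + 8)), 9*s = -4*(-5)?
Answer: 9/11830 ≈ 0.00076078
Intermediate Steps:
s = 20/9 (s = (-4*(-5))/9 = (⅑)*20 = 20/9 ≈ 2.2222)
I(l) = (8 + 2*l)*(20/9 + l) (I(l) = (l + 20/9)*(l + (l + 8)) = (20/9 + l)*(l + (8 + l)) = (20/9 + l)*(8 + 2*l) = (8 + 2*l)*(20/9 + l))
1/(I(-21) + 676) = 1/((160/9 + 2*(-21)² + (112/9)*(-21)) + 676) = 1/((160/9 + 2*441 - 784/3) + 676) = 1/((160/9 + 882 - 784/3) + 676) = 1/(5746/9 + 676) = 1/(11830/9) = 9/11830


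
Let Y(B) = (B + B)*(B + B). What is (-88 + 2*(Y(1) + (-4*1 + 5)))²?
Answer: 6084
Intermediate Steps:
Y(B) = 4*B² (Y(B) = (2*B)*(2*B) = 4*B²)
(-88 + 2*(Y(1) + (-4*1 + 5)))² = (-88 + 2*(4*1² + (-4*1 + 5)))² = (-88 + 2*(4*1 + (-4 + 5)))² = (-88 + 2*(4 + 1))² = (-88 + 2*5)² = (-88 + 10)² = (-78)² = 6084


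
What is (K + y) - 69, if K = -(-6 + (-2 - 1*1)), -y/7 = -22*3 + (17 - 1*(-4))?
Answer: 255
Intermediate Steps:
y = 315 (y = -7*(-22*3 + (17 - 1*(-4))) = -7*(-66 + (17 + 4)) = -7*(-66 + 21) = -7*(-45) = 315)
K = 9 (K = -(-6 + (-2 - 1)) = -(-6 - 3) = -1*(-9) = 9)
(K + y) - 69 = (9 + 315) - 69 = 324 - 69 = 255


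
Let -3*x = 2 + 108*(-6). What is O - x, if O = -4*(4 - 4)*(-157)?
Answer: -646/3 ≈ -215.33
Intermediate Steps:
O = 0 (O = -4*0*(-157) = 0*(-157) = 0)
x = 646/3 (x = -(2 + 108*(-6))/3 = -(2 - 648)/3 = -1/3*(-646) = 646/3 ≈ 215.33)
O - x = 0 - 1*646/3 = 0 - 646/3 = -646/3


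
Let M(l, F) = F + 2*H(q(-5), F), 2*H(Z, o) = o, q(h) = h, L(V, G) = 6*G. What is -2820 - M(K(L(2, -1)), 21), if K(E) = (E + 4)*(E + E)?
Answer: -2862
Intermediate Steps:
H(Z, o) = o/2
K(E) = 2*E*(4 + E) (K(E) = (4 + E)*(2*E) = 2*E*(4 + E))
M(l, F) = 2*F (M(l, F) = F + 2*(F/2) = F + F = 2*F)
-2820 - M(K(L(2, -1)), 21) = -2820 - 2*21 = -2820 - 1*42 = -2820 - 42 = -2862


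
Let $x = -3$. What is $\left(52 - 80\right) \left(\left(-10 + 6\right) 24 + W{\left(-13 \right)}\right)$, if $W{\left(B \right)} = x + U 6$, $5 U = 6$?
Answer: $\frac{12852}{5} \approx 2570.4$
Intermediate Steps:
$U = \frac{6}{5}$ ($U = \frac{1}{5} \cdot 6 = \frac{6}{5} \approx 1.2$)
$W{\left(B \right)} = \frac{21}{5}$ ($W{\left(B \right)} = -3 + \frac{6}{5} \cdot 6 = -3 + \frac{36}{5} = \frac{21}{5}$)
$\left(52 - 80\right) \left(\left(-10 + 6\right) 24 + W{\left(-13 \right)}\right) = \left(52 - 80\right) \left(\left(-10 + 6\right) 24 + \frac{21}{5}\right) = - 28 \left(\left(-4\right) 24 + \frac{21}{5}\right) = - 28 \left(-96 + \frac{21}{5}\right) = \left(-28\right) \left(- \frac{459}{5}\right) = \frac{12852}{5}$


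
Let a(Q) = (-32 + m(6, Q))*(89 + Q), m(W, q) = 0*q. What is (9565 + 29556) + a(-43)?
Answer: 37649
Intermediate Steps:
m(W, q) = 0
a(Q) = -2848 - 32*Q (a(Q) = (-32 + 0)*(89 + Q) = -32*(89 + Q) = -2848 - 32*Q)
(9565 + 29556) + a(-43) = (9565 + 29556) + (-2848 - 32*(-43)) = 39121 + (-2848 + 1376) = 39121 - 1472 = 37649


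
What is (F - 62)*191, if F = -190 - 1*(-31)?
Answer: -42211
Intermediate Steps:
F = -159 (F = -190 + 31 = -159)
(F - 62)*191 = (-159 - 62)*191 = -221*191 = -42211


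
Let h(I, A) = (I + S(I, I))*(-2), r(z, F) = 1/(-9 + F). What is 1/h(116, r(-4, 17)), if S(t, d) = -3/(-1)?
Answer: -1/238 ≈ -0.0042017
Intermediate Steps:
S(t, d) = 3 (S(t, d) = -3*(-1) = 3)
h(I, A) = -6 - 2*I (h(I, A) = (I + 3)*(-2) = (3 + I)*(-2) = -6 - 2*I)
1/h(116, r(-4, 17)) = 1/(-6 - 2*116) = 1/(-6 - 232) = 1/(-238) = -1/238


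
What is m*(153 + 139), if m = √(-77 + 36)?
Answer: 292*I*√41 ≈ 1869.7*I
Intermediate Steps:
m = I*√41 (m = √(-41) = I*√41 ≈ 6.4031*I)
m*(153 + 139) = (I*√41)*(153 + 139) = (I*√41)*292 = 292*I*√41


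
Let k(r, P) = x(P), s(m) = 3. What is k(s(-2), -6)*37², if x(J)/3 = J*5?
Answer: -123210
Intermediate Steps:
x(J) = 15*J (x(J) = 3*(J*5) = 3*(5*J) = 15*J)
k(r, P) = 15*P
k(s(-2), -6)*37² = (15*(-6))*37² = -90*1369 = -123210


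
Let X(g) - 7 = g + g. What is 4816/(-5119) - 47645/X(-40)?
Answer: 243543187/373687 ≈ 651.73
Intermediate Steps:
X(g) = 7 + 2*g (X(g) = 7 + (g + g) = 7 + 2*g)
4816/(-5119) - 47645/X(-40) = 4816/(-5119) - 47645/(7 + 2*(-40)) = 4816*(-1/5119) - 47645/(7 - 80) = -4816/5119 - 47645/(-73) = -4816/5119 - 47645*(-1/73) = -4816/5119 + 47645/73 = 243543187/373687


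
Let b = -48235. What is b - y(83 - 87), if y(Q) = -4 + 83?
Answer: -48314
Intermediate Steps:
y(Q) = 79
b - y(83 - 87) = -48235 - 1*79 = -48235 - 79 = -48314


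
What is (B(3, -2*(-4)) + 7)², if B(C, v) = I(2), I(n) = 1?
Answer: 64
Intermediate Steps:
B(C, v) = 1
(B(3, -2*(-4)) + 7)² = (1 + 7)² = 8² = 64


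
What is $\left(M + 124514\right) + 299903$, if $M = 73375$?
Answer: $497792$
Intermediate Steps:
$\left(M + 124514\right) + 299903 = \left(73375 + 124514\right) + 299903 = 197889 + 299903 = 497792$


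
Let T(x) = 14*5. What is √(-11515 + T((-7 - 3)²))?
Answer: I*√11445 ≈ 106.98*I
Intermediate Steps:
T(x) = 70
√(-11515 + T((-7 - 3)²)) = √(-11515 + 70) = √(-11445) = I*√11445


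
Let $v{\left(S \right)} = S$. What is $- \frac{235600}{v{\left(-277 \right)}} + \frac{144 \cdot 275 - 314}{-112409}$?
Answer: $\frac{26472678178}{31137293} \approx 850.19$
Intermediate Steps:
$- \frac{235600}{v{\left(-277 \right)}} + \frac{144 \cdot 275 - 314}{-112409} = - \frac{235600}{-277} + \frac{144 \cdot 275 - 314}{-112409} = \left(-235600\right) \left(- \frac{1}{277}\right) + \left(39600 - 314\right) \left(- \frac{1}{112409}\right) = \frac{235600}{277} + 39286 \left(- \frac{1}{112409}\right) = \frac{235600}{277} - \frac{39286}{112409} = \frac{26472678178}{31137293}$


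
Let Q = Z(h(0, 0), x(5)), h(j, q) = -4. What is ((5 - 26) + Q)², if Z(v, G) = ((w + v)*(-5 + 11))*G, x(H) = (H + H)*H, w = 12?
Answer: 5659641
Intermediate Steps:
x(H) = 2*H² (x(H) = (2*H)*H = 2*H²)
Z(v, G) = G*(72 + 6*v) (Z(v, G) = ((12 + v)*(-5 + 11))*G = ((12 + v)*6)*G = (72 + 6*v)*G = G*(72 + 6*v))
Q = 2400 (Q = 6*(2*5²)*(12 - 4) = 6*(2*25)*8 = 6*50*8 = 2400)
((5 - 26) + Q)² = ((5 - 26) + 2400)² = (-21 + 2400)² = 2379² = 5659641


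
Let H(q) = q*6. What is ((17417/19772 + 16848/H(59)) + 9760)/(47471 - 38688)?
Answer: 11442055859/10245791084 ≈ 1.1168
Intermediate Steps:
H(q) = 6*q
((17417/19772 + 16848/H(59)) + 9760)/(47471 - 38688) = ((17417/19772 + 16848/((6*59))) + 9760)/(47471 - 38688) = ((17417*(1/19772) + 16848/354) + 9760)/8783 = ((17417/19772 + 16848*(1/354)) + 9760)*(1/8783) = ((17417/19772 + 2808/59) + 9760)*(1/8783) = (56547379/1166548 + 9760)*(1/8783) = (11442055859/1166548)*(1/8783) = 11442055859/10245791084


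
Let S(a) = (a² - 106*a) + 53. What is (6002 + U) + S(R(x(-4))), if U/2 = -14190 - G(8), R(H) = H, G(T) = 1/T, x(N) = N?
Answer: -87541/4 ≈ -21885.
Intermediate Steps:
U = -113521/4 (U = 2*(-14190 - 1/8) = 2*(-14190 - 1*⅛) = 2*(-14190 - ⅛) = 2*(-113521/8) = -113521/4 ≈ -28380.)
S(a) = 53 + a² - 106*a
(6002 + U) + S(R(x(-4))) = (6002 - 113521/4) + (53 + (-4)² - 106*(-4)) = -89513/4 + (53 + 16 + 424) = -89513/4 + 493 = -87541/4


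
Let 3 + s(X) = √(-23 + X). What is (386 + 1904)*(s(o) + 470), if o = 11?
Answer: 1069430 + 4580*I*√3 ≈ 1.0694e+6 + 7932.8*I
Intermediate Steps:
s(X) = -3 + √(-23 + X)
(386 + 1904)*(s(o) + 470) = (386 + 1904)*((-3 + √(-23 + 11)) + 470) = 2290*((-3 + √(-12)) + 470) = 2290*((-3 + 2*I*√3) + 470) = 2290*(467 + 2*I*√3) = 1069430 + 4580*I*√3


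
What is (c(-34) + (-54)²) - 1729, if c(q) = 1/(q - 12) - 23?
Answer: 53543/46 ≈ 1164.0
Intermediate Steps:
c(q) = -23 + 1/(-12 + q) (c(q) = 1/(-12 + q) - 23 = -23 + 1/(-12 + q))
(c(-34) + (-54)²) - 1729 = ((277 - 23*(-34))/(-12 - 34) + (-54)²) - 1729 = ((277 + 782)/(-46) + 2916) - 1729 = (-1/46*1059 + 2916) - 1729 = (-1059/46 + 2916) - 1729 = 133077/46 - 1729 = 53543/46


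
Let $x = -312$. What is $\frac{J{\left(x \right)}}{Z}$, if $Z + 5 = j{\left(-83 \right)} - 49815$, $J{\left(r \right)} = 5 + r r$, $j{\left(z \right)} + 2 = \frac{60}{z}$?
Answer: $- \frac{8079967}{4135286} \approx -1.9539$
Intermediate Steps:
$j{\left(z \right)} = -2 + \frac{60}{z}$
$J{\left(r \right)} = 5 + r^{2}$
$Z = - \frac{4135286}{83}$ ($Z = -5 - \left(49817 + \frac{60}{83}\right) = -5 + \left(\left(-2 + 60 \left(- \frac{1}{83}\right)\right) - 49815\right) = -5 - \frac{4134871}{83} = - \frac{4135286}{83} \approx -49823.0$)
$\frac{J{\left(x \right)}}{Z} = \frac{5 + \left(-312\right)^{2}}{- \frac{4135286}{83}} = \left(5 + 97344\right) \left(- \frac{83}{4135286}\right) = 97349 \left(- \frac{83}{4135286}\right) = - \frac{8079967}{4135286}$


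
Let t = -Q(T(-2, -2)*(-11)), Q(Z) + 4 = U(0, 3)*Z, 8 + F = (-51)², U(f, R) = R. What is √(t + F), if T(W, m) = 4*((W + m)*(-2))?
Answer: √3653 ≈ 60.440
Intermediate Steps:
F = 2593 (F = -8 + (-51)² = -8 + 2601 = 2593)
T(W, m) = -8*W - 8*m (T(W, m) = 4*(-2*W - 2*m) = -8*W - 8*m)
Q(Z) = -4 + 3*Z
t = 1060 (t = -(-4 + 3*((-8*(-2) - 8*(-2))*(-11))) = -(-4 + 3*((16 + 16)*(-11))) = -(-4 + 3*(32*(-11))) = -(-4 + 3*(-352)) = -(-4 - 1056) = -1*(-1060) = 1060)
√(t + F) = √(1060 + 2593) = √3653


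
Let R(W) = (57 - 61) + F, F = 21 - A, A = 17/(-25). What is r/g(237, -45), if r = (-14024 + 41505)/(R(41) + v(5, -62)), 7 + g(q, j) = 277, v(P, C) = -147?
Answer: -137405/174582 ≈ -0.78705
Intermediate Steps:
A = -17/25 (A = 17*(-1/25) = -17/25 ≈ -0.68000)
g(q, j) = 270 (g(q, j) = -7 + 277 = 270)
F = 542/25 (F = 21 - 1*(-17/25) = 21 + 17/25 = 542/25 ≈ 21.680)
R(W) = 442/25 (R(W) = (57 - 61) + 542/25 = -4 + 542/25 = 442/25)
r = -687025/3233 (r = (-14024 + 41505)/(442/25 - 147) = 27481/(-3233/25) = 27481*(-25/3233) = -687025/3233 ≈ -212.50)
r/g(237, -45) = -687025/3233/270 = -687025/3233*1/270 = -137405/174582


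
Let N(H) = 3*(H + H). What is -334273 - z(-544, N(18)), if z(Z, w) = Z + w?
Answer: -333837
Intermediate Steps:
N(H) = 6*H (N(H) = 3*(2*H) = 6*H)
-334273 - z(-544, N(18)) = -334273 - (-544 + 6*18) = -334273 - (-544 + 108) = -334273 - 1*(-436) = -334273 + 436 = -333837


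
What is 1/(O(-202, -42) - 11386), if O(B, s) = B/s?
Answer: -21/239005 ≈ -8.7864e-5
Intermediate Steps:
1/(O(-202, -42) - 11386) = 1/(-202/(-42) - 11386) = 1/(-202*(-1/42) - 11386) = 1/(101/21 - 11386) = 1/(-239005/21) = -21/239005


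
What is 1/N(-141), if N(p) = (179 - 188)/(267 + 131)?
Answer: -398/9 ≈ -44.222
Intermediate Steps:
N(p) = -9/398
1/N(-141) = 1/(-9/398) = -398/9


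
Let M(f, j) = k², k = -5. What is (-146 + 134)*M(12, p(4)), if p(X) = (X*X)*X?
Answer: -300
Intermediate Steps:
p(X) = X³ (p(X) = X²*X = X³)
M(f, j) = 25 (M(f, j) = (-5)² = 25)
(-146 + 134)*M(12, p(4)) = (-146 + 134)*25 = -12*25 = -300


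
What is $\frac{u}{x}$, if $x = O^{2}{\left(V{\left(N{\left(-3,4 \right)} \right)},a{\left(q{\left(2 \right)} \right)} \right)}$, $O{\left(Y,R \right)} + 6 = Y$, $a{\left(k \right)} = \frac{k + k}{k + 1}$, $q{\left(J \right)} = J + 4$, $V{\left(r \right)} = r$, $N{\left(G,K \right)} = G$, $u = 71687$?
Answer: $\frac{71687}{81} \approx 885.02$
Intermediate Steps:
$q{\left(J \right)} = 4 + J$
$a{\left(k \right)} = \frac{2 k}{1 + k}$
$O{\left(Y,R \right)} = -6 + Y$
$x = 81$ ($x = \left(-6 - 3\right)^{2} = \left(-9\right)^{2} = 81$)
$\frac{u}{x} = \frac{71687}{81}$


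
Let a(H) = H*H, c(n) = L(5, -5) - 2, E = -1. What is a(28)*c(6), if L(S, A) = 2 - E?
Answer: 784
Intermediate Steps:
L(S, A) = 3 (L(S, A) = 2 - 1*(-1) = 2 + 1 = 3)
c(n) = 1 (c(n) = 3 - 2 = 1)
a(H) = H**2
a(28)*c(6) = 28**2*1 = 784*1 = 784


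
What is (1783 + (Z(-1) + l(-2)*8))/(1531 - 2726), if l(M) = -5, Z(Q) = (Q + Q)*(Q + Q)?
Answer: -1747/1195 ≈ -1.4619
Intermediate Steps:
Z(Q) = 4*Q**2 (Z(Q) = (2*Q)*(2*Q) = 4*Q**2)
(1783 + (Z(-1) + l(-2)*8))/(1531 - 2726) = (1783 + (4*(-1)**2 - 5*8))/(1531 - 2726) = (1783 + (4*1 - 40))/(-1195) = (1783 + (4 - 40))*(-1/1195) = (1783 - 36)*(-1/1195) = 1747*(-1/1195) = -1747/1195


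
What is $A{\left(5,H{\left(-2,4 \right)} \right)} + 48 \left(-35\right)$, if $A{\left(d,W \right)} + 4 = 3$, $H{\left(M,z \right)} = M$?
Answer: $-1681$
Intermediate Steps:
$A{\left(d,W \right)} = -1$ ($A{\left(d,W \right)} = -4 + 3 = -1$)
$A{\left(5,H{\left(-2,4 \right)} \right)} + 48 \left(-35\right) = -1 + 48 \left(-35\right) = -1 - 1680 = -1681$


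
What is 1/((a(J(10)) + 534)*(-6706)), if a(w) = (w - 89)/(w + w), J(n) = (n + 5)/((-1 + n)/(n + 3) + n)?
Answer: -195/657469652 ≈ -2.9659e-7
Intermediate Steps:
J(n) = (5 + n)/(n + (-1 + n)/(3 + n)) (J(n) = (5 + n)/((-1 + n)/(3 + n) + n) = (5 + n)/(n + (-1 + n)/(3 + n)))
a(w) = (-89 + w)/(2*w) (a(w) = (-89 + w)/((2*w)) = (-89 + w)*(1/(2*w)) = (-89 + w)/(2*w))
1/((a(J(10)) + 534)*(-6706)) = 1/(((-89 + (15 + 10² + 8*10)/(-1 + 10² + 4*10))/(2*(((15 + 10² + 8*10)/(-1 + 10² + 4*10)))) + 534)*(-6706)) = -1/6706/((-89 + (15 + 100 + 80)/(-1 + 100 + 40))/(2*(((15 + 100 + 80)/(-1 + 100 + 40)))) + 534) = -1/6706/((-89 + 195/139)/(2*((195/139))) + 534) = -1/6706/((-89 + (1/139)*195)/(2*(((1/139)*195))) + 534) = -1/6706/((-89 + 195/139)/(2*(195/139)) + 534) = -1/6706/((½)*(139/195)*(-12176/139) + 534) = -1/6706/(-6088/195 + 534) = -1/6706/(98042/195) = (195/98042)*(-1/6706) = -195/657469652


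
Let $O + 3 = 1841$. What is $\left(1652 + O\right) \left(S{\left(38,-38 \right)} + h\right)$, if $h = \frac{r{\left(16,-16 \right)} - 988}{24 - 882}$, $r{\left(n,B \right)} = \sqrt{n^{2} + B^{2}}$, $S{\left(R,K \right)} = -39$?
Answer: $- \frac{4359010}{33} - \frac{27920 \sqrt{2}}{429} \approx -1.3218 \cdot 10^{5}$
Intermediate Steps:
$O = 1838$ ($O = -3 + 1841 = 1838$)
$r{\left(n,B \right)} = \sqrt{B^{2} + n^{2}}$
$h = \frac{38}{33} - \frac{8 \sqrt{2}}{429}$ ($h = \frac{\sqrt{\left(-16\right)^{2} + 16^{2}} - 988}{24 - 882} = \frac{\sqrt{256 + 256} - 988}{-858} = \left(\sqrt{512} - 988\right) \left(- \frac{1}{858}\right) = \left(16 \sqrt{2} - 988\right) \left(- \frac{1}{858}\right) = \left(-988 + 16 \sqrt{2}\right) \left(- \frac{1}{858}\right) = \frac{38}{33} - \frac{8 \sqrt{2}}{429} \approx 1.1251$)
$\left(1652 + O\right) \left(S{\left(38,-38 \right)} + h\right) = \left(1652 + 1838\right) \left(-39 + \left(\frac{38}{33} - \frac{8 \sqrt{2}}{429}\right)\right) = 3490 \left(- \frac{1249}{33} - \frac{8 \sqrt{2}}{429}\right) = - \frac{4359010}{33} - \frac{27920 \sqrt{2}}{429}$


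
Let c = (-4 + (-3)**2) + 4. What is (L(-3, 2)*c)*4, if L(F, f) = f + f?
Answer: 144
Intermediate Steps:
L(F, f) = 2*f
c = 9 (c = (-4 + 9) + 4 = 5 + 4 = 9)
(L(-3, 2)*c)*4 = ((2*2)*9)*4 = (4*9)*4 = 36*4 = 144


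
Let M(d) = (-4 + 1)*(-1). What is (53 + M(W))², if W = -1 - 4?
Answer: 3136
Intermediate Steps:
W = -5
M(d) = 3 (M(d) = -3*(-1) = 3)
(53 + M(W))² = (53 + 3)² = 56² = 3136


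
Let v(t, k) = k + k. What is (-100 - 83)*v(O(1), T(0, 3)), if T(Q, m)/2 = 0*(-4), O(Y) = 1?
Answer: 0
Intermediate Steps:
T(Q, m) = 0 (T(Q, m) = 2*(0*(-4)) = 2*0 = 0)
v(t, k) = 2*k
(-100 - 83)*v(O(1), T(0, 3)) = (-100 - 83)*(2*0) = -183*0 = 0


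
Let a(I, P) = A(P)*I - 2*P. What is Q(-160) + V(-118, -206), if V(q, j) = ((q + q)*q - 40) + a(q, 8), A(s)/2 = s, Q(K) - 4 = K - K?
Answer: 25908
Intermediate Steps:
Q(K) = 4 (Q(K) = 4 + (K - K) = 4 + 0 = 4)
A(s) = 2*s
a(I, P) = -2*P + 2*I*P (a(I, P) = (2*P)*I - 2*P = 2*I*P - 2*P = -2*P + 2*I*P)
V(q, j) = -56 + 2*q² + 16*q (V(q, j) = ((q + q)*q - 40) + 2*8*(-1 + q) = ((2*q)*q - 40) + (-16 + 16*q) = (2*q² - 40) + (-16 + 16*q) = (-40 + 2*q²) + (-16 + 16*q) = -56 + 2*q² + 16*q)
Q(-160) + V(-118, -206) = 4 + (-56 + 2*(-118)² + 16*(-118)) = 4 + (-56 + 2*13924 - 1888) = 4 + (-56 + 27848 - 1888) = 4 + 25904 = 25908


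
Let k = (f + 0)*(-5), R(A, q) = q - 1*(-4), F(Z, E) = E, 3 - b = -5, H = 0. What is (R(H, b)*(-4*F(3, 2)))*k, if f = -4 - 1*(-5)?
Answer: 480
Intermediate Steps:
f = 1 (f = -4 + 5 = 1)
b = 8 (b = 3 - 1*(-5) = 3 + 5 = 8)
R(A, q) = 4 + q (R(A, q) = q + 4 = 4 + q)
k = -5 (k = (1 + 0)*(-5) = 1*(-5) = -5)
(R(H, b)*(-4*F(3, 2)))*k = ((4 + 8)*(-4*2))*(-5) = (12*(-8))*(-5) = -96*(-5) = 480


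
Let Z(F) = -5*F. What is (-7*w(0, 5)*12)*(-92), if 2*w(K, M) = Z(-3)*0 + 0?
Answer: 0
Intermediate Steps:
w(K, M) = 0 (w(K, M) = (-5*(-3)*0 + 0)/2 = (15*0 + 0)/2 = (0 + 0)/2 = (1/2)*0 = 0)
(-7*w(0, 5)*12)*(-92) = (-7*0*12)*(-92) = (0*12)*(-92) = 0*(-92) = 0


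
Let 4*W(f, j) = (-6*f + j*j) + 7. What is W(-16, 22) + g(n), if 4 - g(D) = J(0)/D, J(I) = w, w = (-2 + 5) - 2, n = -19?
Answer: 11461/76 ≈ 150.80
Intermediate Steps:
w = 1 (w = 3 - 2 = 1)
J(I) = 1
W(f, j) = 7/4 - 3*f/2 + j²/4 (W(f, j) = ((-6*f + j*j) + 7)/4 = ((-6*f + j²) + 7)/4 = ((j² - 6*f) + 7)/4 = (7 + j² - 6*f)/4 = 7/4 - 3*f/2 + j²/4)
g(D) = 4 - 1/D
W(-16, 22) + g(n) = (7/4 - 3/2*(-16) + (¼)*22²) + (4 - 1/(-19)) = (7/4 + 24 + (¼)*484) + (4 - 1*(-1/19)) = (7/4 + 24 + 121) + (4 + 1/19) = 587/4 + 77/19 = 11461/76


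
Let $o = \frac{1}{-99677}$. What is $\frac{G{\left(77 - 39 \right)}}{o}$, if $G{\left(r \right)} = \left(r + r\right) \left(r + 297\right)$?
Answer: $-2537776420$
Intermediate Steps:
$o = - \frac{1}{99677} \approx -1.0032 \cdot 10^{-5}$
$G{\left(r \right)} = 2 r \left(297 + r\right)$
$\frac{G{\left(77 - 39 \right)}}{o} = \frac{2 \left(77 - 39\right) \left(297 + \left(77 - 39\right)\right)}{- \frac{1}{99677}} = 2 \cdot 38 \left(297 + 38\right) \left(-99677\right) = 2 \cdot 38 \cdot 335 \left(-99677\right) = 25460 \left(-99677\right) = -2537776420$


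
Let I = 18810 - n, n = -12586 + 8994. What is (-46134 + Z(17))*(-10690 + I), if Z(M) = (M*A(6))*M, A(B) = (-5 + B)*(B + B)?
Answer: -499704192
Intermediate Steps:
n = -3592
A(B) = 2*B*(-5 + B) (A(B) = (-5 + B)*(2*B) = 2*B*(-5 + B))
I = 22402 (I = 18810 - 1*(-3592) = 18810 + 3592 = 22402)
Z(M) = 12*M**2 (Z(M) = (M*(2*6*(-5 + 6)))*M = (M*(2*6*1))*M = (M*12)*M = (12*M)*M = 12*M**2)
(-46134 + Z(17))*(-10690 + I) = (-46134 + 12*17**2)*(-10690 + 22402) = (-46134 + 12*289)*11712 = (-46134 + 3468)*11712 = -42666*11712 = -499704192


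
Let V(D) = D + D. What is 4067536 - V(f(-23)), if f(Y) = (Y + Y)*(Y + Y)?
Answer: 4063304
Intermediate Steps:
f(Y) = 4*Y**2 (f(Y) = (2*Y)*(2*Y) = 4*Y**2)
V(D) = 2*D
4067536 - V(f(-23)) = 4067536 - 2*4*(-23)**2 = 4067536 - 2*4*529 = 4067536 - 2*2116 = 4067536 - 1*4232 = 4067536 - 4232 = 4063304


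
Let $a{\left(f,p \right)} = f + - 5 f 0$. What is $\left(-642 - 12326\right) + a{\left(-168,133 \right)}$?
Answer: $-13136$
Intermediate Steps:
$a{\left(f,p \right)} = f$ ($a{\left(f,p \right)} = f + 0 = f$)
$\left(-642 - 12326\right) + a{\left(-168,133 \right)} = \left(-642 - 12326\right) - 168 = -12968 - 168 = -13136$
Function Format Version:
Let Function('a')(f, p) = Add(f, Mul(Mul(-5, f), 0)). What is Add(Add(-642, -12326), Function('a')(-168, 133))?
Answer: -13136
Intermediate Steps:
Function('a')(f, p) = f (Function('a')(f, p) = Add(f, 0) = f)
Add(Add(-642, -12326), Function('a')(-168, 133)) = Add(Add(-642, -12326), -168) = Add(-12968, -168) = -13136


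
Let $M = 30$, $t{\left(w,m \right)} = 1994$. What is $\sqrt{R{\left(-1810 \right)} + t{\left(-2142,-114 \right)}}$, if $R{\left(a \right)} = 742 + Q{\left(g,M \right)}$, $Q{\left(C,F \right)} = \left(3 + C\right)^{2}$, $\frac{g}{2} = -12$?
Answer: $3 \sqrt{353} \approx 56.365$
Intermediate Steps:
$g = -24$ ($g = 2 \left(-12\right) = -24$)
$R{\left(a \right)} = 1183$ ($R{\left(a \right)} = 742 + \left(3 - 24\right)^{2} = 742 + \left(-21\right)^{2} = 742 + 441 = 1183$)
$\sqrt{R{\left(-1810 \right)} + t{\left(-2142,-114 \right)}} = \sqrt{1183 + 1994} = \sqrt{3177} = 3 \sqrt{353}$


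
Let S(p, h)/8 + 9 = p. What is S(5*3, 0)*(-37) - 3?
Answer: -1779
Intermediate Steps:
S(p, h) = -72 + 8*p
S(5*3, 0)*(-37) - 3 = (-72 + 8*(5*3))*(-37) - 3 = (-72 + 8*15)*(-37) - 3 = (-72 + 120)*(-37) - 3 = 48*(-37) - 3 = -1776 - 3 = -1779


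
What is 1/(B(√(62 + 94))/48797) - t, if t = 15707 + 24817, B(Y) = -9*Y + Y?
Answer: -40524 - 48797*√39/624 ≈ -41012.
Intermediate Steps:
B(Y) = -8*Y
t = 40524
1/(B(√(62 + 94))/48797) - t = 1/(-8*√(62 + 94)/48797) - 1*40524 = 1/(-16*√39*(1/48797)) - 40524 = 1/(-16*√39/48797) - 40524 = -48797*√39/624 - 40524 = -40524 - 48797*√39/624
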